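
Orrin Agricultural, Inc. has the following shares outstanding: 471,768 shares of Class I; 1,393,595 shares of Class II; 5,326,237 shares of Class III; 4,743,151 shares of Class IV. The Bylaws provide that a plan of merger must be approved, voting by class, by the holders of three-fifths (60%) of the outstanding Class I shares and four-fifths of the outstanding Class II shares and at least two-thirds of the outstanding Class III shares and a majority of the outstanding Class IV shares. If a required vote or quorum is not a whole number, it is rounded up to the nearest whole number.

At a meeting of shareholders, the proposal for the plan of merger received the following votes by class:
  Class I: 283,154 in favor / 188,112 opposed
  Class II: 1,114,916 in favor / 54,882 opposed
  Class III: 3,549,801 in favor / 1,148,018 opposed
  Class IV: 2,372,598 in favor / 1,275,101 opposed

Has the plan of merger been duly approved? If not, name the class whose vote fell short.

Not approved — the Class III shares did not give the required vote.

Class I: 3/5 of 471768 = 283060.80, rounded up to 283061; 283,061 required, 283,154 in favor — approved.
Class II: 4/5 of 1393595 = 1114876; 1,114,876 required, 1,114,916 in favor — approved.
Class III: 2/3 of 5326237 = 3550824.67, rounded up to 3550825; 3,550,825 required, 3,549,801 in favor — not approved.
Class IV: a majority of 4743151 is 2371576; 2,371,576 required, 2,372,598 in favor — approved.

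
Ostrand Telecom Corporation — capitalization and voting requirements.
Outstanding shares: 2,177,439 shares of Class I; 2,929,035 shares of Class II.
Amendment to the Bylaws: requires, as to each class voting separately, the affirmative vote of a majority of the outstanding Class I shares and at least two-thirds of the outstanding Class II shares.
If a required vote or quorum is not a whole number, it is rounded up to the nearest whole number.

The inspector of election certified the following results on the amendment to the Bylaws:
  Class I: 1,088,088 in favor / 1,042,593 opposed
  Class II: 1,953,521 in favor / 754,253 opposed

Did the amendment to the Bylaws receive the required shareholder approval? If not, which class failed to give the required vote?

Not approved — the Class I shares did not give the required vote.

Class I: a majority of 2177439 is 1088720; 1,088,720 required, 1,088,088 in favor — not approved.
Class II: 2/3 of 2929035 = 1952690; 1,952,690 required, 1,953,521 in favor — approved.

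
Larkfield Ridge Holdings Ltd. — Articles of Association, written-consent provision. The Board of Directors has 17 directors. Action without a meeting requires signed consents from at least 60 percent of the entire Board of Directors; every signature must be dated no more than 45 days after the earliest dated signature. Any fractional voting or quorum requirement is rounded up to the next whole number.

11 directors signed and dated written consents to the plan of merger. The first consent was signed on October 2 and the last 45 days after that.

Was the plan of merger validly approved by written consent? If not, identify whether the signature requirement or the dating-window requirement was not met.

Signatures required: at least 60 percent of 17 — 3/5 of 17 = 10.20, rounded up to 11, so 11 needed; 11 signed. Sufficient.
Dating window: the latest signature is 45 days after the earliest; the limit is 45 days. Within the window.

Effective — both the signature and dating-window requirements are satisfied.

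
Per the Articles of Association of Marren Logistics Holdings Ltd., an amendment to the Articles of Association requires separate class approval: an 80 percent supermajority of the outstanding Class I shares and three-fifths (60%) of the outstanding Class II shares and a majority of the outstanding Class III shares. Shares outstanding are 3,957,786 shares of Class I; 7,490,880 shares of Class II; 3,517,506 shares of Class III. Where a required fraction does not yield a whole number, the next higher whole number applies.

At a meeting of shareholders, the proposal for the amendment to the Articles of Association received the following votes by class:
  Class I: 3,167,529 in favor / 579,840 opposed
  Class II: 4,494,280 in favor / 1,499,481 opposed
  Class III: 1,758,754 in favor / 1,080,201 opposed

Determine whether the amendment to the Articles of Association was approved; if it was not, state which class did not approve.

Class I: 4/5 of 3957786 = 3166228.80, rounded up to 3166229; 3,166,229 required, 3,167,529 in favor — approved.
Class II: 3/5 of 7490880 = 4494528; 4,494,528 required, 4,494,280 in favor — not approved.
Class III: a majority of 3517506 is 1758754; 1,758,754 required, 1,758,754 in favor — approved.

Not approved — the Class II shares did not give the required vote.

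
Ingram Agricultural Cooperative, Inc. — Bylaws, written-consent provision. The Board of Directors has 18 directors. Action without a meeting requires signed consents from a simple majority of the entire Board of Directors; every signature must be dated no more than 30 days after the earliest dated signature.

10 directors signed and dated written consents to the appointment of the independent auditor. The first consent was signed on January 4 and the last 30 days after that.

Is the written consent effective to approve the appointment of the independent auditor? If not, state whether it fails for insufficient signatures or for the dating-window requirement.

Signatures required: a simple majority of 18 — a majority of 18 is 10, so 10 needed; 10 signed. Sufficient.
Dating window: the latest signature is 30 days after the earliest; the limit is 30 days. Within the window.

Effective — both the signature and dating-window requirements are satisfied.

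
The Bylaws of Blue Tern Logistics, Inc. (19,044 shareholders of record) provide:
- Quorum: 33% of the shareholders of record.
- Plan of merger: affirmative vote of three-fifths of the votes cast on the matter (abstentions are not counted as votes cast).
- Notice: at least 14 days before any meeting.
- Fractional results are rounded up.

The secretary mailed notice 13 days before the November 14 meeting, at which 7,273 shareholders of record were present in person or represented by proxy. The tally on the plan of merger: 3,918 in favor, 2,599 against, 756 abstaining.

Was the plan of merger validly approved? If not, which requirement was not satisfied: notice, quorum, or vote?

Invalid — notice requirement not satisfied.

Notice: 13 days given; 14 required. Not satisfied.
Quorum: 33% of 19,044 = 6,284.52, rounded up to 6,285; 7,273 present. Satisfied.
Vote: requires three-fifths of the votes cast (7,273 − 756 abstaining = 6,517); 3/5 of 6517 = 3910.20, rounded up to 3911, so 3,911 needed; 3,918 in favor. Satisfied.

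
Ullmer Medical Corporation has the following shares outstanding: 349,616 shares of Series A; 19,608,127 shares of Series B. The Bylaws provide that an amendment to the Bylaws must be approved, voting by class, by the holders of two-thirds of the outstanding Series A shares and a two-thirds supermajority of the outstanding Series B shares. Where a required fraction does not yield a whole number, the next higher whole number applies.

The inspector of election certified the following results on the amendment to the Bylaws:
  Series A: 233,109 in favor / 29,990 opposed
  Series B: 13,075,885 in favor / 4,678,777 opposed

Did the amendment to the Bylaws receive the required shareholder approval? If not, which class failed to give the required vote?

Approved — every class gave the required vote.

Series A: 2/3 of 349616 = 233077.33, rounded up to 233078; 233,078 required, 233,109 in favor — approved.
Series B: 2/3 of 19608127 = 13072084.67, rounded up to 13072085; 13,072,085 required, 13,075,885 in favor — approved.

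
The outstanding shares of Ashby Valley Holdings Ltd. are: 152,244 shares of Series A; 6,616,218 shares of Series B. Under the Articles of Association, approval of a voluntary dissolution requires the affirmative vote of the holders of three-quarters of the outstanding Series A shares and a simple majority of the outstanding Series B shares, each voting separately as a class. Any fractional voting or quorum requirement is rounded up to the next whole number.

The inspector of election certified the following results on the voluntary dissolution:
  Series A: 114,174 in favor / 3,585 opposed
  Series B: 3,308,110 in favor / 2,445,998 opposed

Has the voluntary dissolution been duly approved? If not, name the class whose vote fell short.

Not approved — the Series A shares did not give the required vote.

Series A: 3/4 of 152244 = 114183; 114,183 required, 114,174 in favor — not approved.
Series B: a majority of 6616218 is 3308110; 3,308,110 required, 3,308,110 in favor — approved.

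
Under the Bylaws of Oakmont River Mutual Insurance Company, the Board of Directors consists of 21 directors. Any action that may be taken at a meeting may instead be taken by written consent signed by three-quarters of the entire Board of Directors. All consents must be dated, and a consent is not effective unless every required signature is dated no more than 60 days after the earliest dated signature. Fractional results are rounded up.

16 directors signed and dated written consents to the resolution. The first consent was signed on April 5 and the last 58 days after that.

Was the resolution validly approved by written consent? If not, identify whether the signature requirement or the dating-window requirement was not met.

Signatures required: three-quarters of 21 — 3/4 of 21 = 15.75, rounded up to 16, so 16 needed; 16 signed. Sufficient.
Dating window: the latest signature is 58 days after the earliest; the limit is 60 days. Within the window.

Effective — both the signature and dating-window requirements are satisfied.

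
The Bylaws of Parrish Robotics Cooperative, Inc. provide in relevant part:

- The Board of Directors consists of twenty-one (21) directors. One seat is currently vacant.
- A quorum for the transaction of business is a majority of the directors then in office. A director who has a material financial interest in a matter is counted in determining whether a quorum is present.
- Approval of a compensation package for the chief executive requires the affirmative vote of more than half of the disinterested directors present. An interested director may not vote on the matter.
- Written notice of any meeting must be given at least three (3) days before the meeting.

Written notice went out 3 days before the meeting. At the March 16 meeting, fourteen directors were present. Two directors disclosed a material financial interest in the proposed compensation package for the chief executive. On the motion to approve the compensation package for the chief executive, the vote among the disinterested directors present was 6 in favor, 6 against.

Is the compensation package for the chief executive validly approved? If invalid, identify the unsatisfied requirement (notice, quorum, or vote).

Invalid — vote requirement not satisfied.

Notice: 3 days given; 3 required (3 ≥ 3). Satisfied.
Quorum: 14 present (interested directors count toward quorum); quorum is 11. Satisfied.
Vote: the compensation package for the chief executive requires a majority of the disinterested directors present (14 − 2 = 12). A majority of 12 is 7, so 7 affirmative votes are needed; 6 voted in favor. Not satisfied.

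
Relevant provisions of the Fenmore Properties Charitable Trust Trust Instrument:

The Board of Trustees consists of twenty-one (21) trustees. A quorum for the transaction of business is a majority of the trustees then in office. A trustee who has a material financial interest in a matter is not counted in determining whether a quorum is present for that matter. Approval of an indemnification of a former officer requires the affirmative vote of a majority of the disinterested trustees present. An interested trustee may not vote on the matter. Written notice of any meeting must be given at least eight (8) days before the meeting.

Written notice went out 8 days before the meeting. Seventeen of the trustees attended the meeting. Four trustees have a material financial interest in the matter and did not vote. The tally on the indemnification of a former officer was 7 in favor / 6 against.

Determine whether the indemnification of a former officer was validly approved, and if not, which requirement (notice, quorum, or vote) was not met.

Notice: 8 days given; 8 required (8 ≥ 8). Satisfied.
Quorum: 17 present, but the 4 interested trustees do not count, leaving 13. Quorum is 11. Satisfied.
Vote: the indemnification of a former officer requires a majority of the disinterested trustees present (17 − 4 = 13). A majority of 13 is 7, so 7 affirmative votes are needed; 7 voted in favor. Satisfied.

Valid — all requirements satisfied.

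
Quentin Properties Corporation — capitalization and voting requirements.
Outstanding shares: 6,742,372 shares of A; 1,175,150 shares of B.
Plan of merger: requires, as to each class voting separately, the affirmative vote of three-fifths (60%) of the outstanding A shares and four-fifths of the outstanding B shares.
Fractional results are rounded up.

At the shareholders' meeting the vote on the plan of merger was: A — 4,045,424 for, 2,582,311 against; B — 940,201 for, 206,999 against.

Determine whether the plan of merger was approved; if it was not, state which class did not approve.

Approved — every class gave the required vote.

A: 3/5 of 6742372 = 4045423.20, rounded up to 4045424; 4,045,424 required, 4,045,424 in favor — approved.
B: 4/5 of 1175150 = 940120; 940,120 required, 940,201 in favor — approved.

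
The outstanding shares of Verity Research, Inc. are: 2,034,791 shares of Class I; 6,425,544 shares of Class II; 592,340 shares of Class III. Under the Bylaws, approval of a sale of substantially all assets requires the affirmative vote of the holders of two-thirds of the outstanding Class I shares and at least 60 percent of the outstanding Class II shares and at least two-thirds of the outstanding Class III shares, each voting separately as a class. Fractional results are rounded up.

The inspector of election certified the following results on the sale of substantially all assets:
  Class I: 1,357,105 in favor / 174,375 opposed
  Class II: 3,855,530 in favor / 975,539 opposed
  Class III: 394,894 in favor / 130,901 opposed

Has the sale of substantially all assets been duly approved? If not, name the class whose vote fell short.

Class I: 2/3 of 2034791 = 1356527.33, rounded up to 1356528; 1,356,528 required, 1,357,105 in favor — approved.
Class II: 3/5 of 6425544 = 3855326.40, rounded up to 3855327; 3,855,327 required, 3,855,530 in favor — approved.
Class III: 2/3 of 592340 = 394893.33, rounded up to 394894; 394,894 required, 394,894 in favor — approved.

Approved — every class gave the required vote.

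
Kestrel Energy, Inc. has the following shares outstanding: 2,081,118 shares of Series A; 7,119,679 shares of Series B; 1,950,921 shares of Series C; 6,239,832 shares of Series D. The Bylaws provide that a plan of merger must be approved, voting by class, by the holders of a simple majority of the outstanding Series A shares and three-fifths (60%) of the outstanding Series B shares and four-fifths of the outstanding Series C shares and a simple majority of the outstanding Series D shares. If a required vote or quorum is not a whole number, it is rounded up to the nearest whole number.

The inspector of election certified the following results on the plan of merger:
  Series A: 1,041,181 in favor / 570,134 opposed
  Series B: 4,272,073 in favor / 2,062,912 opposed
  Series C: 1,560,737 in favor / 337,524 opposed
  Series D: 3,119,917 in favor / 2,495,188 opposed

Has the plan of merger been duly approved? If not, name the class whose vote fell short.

Series A: a majority of 2081118 is 1040560; 1,040,560 required, 1,041,181 in favor — approved.
Series B: 3/5 of 7119679 = 4271807.40, rounded up to 4271808; 4,271,808 required, 4,272,073 in favor — approved.
Series C: 4/5 of 1950921 = 1560736.80, rounded up to 1560737; 1,560,737 required, 1,560,737 in favor — approved.
Series D: a majority of 6239832 is 3119917; 3,119,917 required, 3,119,917 in favor — approved.

Approved — every class gave the required vote.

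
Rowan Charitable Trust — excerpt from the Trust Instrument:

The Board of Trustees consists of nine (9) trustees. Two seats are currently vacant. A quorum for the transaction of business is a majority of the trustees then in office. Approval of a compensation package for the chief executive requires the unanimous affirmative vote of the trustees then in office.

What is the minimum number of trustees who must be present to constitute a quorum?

4

A majority of 7 is 4.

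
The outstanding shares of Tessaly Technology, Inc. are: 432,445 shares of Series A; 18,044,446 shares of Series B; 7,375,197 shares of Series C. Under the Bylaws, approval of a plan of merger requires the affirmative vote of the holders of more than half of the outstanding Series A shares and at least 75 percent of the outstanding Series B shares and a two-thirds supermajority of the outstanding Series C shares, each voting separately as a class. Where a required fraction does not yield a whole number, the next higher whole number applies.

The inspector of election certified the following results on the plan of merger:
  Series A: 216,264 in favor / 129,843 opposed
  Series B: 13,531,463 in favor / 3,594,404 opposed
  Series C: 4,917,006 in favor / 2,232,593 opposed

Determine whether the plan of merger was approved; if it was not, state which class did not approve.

Series A: a majority of 432445 is 216223; 216,223 required, 216,264 in favor — approved.
Series B: 3/4 of 18044446 = 13533334.50, rounded up to 13533335; 13,533,335 required, 13,531,463 in favor — not approved.
Series C: 2/3 of 7375197 = 4916798; 4,916,798 required, 4,917,006 in favor — approved.

Not approved — the Series B shares did not give the required vote.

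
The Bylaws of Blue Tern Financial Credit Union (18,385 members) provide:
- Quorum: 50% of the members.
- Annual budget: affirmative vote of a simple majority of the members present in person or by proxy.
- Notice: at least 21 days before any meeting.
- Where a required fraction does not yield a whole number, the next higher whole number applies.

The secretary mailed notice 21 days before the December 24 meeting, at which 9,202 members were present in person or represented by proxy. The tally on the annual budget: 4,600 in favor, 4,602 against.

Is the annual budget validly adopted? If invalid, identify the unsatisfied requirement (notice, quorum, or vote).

Notice: 21 days given; 21 required. Satisfied.
Quorum: 50% of 18,385 = 9,192.50, rounded up to 9,193; 9,202 present. Satisfied.
Vote: requires a majority of those present (9,202); a majority of 9202 is 4602, so 4,602 needed; 4,600 in favor. Not satisfied.

Invalid — vote requirement not satisfied.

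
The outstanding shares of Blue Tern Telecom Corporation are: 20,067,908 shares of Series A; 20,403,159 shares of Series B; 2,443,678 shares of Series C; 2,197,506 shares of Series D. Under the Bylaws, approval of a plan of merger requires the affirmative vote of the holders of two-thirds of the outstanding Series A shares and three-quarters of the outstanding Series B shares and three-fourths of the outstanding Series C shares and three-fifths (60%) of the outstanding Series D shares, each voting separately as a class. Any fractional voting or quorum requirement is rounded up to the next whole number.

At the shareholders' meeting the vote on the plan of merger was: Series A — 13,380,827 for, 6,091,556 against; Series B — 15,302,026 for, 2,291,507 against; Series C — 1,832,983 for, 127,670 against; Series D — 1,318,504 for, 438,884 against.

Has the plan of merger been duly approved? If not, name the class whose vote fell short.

Not approved — the Series B shares did not give the required vote.

Series A: 2/3 of 20067908 = 13378605.33, rounded up to 13378606; 13,378,606 required, 13,380,827 in favor — approved.
Series B: 3/4 of 20403159 = 15302369.25, rounded up to 15302370; 15,302,370 required, 15,302,026 in favor — not approved.
Series C: 3/4 of 2443678 = 1832758.50, rounded up to 1832759; 1,832,759 required, 1,832,983 in favor — approved.
Series D: 3/5 of 2197506 = 1318503.60, rounded up to 1318504; 1,318,504 required, 1,318,504 in favor — approved.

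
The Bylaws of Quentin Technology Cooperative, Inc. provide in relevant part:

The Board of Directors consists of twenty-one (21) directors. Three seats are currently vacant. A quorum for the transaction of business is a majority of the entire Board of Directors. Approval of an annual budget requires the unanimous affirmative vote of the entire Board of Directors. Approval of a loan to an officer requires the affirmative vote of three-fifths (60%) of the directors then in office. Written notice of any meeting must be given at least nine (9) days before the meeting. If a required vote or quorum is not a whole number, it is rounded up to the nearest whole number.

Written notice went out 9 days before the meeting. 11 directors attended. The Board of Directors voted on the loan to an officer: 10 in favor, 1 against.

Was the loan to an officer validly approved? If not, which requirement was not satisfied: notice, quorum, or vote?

Notice: 9 days given; 9 required (9 ≥ 9). Satisfied.
Quorum: 11 present; quorum is 11. Satisfied.
Vote: the loan to an officer requires three-fifths of the directors then in office (18). 3/5 of 18 = 10.80, rounded up to 11, so 11 affirmative votes are needed; 10 voted in favor. Not satisfied.

Invalid — vote requirement not satisfied.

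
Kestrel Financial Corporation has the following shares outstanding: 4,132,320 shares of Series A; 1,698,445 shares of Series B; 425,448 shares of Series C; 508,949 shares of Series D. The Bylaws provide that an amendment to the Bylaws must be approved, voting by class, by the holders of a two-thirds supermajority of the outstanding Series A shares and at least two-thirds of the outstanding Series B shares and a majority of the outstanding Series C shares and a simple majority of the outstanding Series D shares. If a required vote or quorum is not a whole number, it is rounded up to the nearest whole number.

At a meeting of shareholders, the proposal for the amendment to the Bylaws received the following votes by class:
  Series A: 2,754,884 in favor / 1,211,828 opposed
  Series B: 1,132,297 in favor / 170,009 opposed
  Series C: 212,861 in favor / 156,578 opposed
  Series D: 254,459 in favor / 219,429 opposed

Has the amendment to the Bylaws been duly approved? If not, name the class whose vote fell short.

Series A: 2/3 of 4132320 = 2754880; 2,754,880 required, 2,754,884 in favor — approved.
Series B: 2/3 of 1698445 = 1132296.67, rounded up to 1132297; 1,132,297 required, 1,132,297 in favor — approved.
Series C: a majority of 425448 is 212725; 212,725 required, 212,861 in favor — approved.
Series D: a majority of 508949 is 254475; 254,475 required, 254,459 in favor — not approved.

Not approved — the Series D shares did not give the required vote.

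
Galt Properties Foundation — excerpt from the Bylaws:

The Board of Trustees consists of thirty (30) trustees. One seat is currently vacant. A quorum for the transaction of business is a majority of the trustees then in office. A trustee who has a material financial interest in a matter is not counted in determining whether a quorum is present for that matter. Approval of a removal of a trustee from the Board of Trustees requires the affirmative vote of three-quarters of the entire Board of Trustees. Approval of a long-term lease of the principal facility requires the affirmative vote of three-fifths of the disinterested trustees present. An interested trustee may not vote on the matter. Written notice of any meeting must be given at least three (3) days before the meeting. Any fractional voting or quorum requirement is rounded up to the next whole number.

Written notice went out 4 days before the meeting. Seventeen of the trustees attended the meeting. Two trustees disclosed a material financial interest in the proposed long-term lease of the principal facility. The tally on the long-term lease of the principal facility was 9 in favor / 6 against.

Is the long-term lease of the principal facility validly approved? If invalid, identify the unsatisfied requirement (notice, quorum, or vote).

Valid — all requirements satisfied.

Notice: 4 days given; 3 required (4 ≥ 3). Satisfied.
Quorum: 17 present, but the 2 interested trustees do not count, leaving 15. Quorum is 15. Satisfied.
Vote: the long-term lease of the principal facility requires three-fifths of the disinterested trustees present (17 − 2 = 15). 3/5 of 15 = 9, so 9 affirmative votes are needed; 9 voted in favor. Satisfied.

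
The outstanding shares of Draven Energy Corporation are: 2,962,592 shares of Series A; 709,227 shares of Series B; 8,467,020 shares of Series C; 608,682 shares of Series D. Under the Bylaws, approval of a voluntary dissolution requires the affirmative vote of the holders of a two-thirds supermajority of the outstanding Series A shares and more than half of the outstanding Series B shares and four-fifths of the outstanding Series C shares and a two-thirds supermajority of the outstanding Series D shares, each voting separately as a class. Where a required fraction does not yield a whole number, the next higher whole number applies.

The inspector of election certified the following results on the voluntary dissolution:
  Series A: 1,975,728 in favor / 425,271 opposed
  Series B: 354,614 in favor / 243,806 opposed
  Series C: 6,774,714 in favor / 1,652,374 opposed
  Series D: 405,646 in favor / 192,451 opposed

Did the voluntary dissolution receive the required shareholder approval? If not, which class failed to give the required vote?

Series A: 2/3 of 2962592 = 1975061.33, rounded up to 1975062; 1,975,062 required, 1,975,728 in favor — approved.
Series B: a majority of 709227 is 354614; 354,614 required, 354,614 in favor — approved.
Series C: 4/5 of 8467020 = 6773616; 6,773,616 required, 6,774,714 in favor — approved.
Series D: 2/3 of 608682 = 405788; 405,788 required, 405,646 in favor — not approved.

Not approved — the Series D shares did not give the required vote.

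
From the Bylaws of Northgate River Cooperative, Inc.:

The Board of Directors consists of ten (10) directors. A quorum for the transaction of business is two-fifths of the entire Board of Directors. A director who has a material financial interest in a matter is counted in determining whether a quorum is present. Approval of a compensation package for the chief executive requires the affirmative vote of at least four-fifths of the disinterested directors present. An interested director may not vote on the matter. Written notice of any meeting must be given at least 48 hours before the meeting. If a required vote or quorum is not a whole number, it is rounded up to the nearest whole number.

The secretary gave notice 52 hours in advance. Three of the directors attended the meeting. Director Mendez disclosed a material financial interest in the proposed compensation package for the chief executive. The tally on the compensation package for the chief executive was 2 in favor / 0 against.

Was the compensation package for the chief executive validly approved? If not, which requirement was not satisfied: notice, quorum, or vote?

Notice: 52 hours given; 48 required (52 ≥ 48). Satisfied.
Quorum: 3 present (interested directors count toward quorum); quorum is 4. Not satisfied.
Vote: the compensation package for the chief executive requires four-fifths of the disinterested directors present (3 − 1 = 2). 4/5 of 2 = 1.60, rounded up to 2, so 2 affirmative votes are needed; 2 voted in favor. Satisfied. (Moot — without a quorum no business can be validly transacted.)

Invalid — quorum requirement not satisfied.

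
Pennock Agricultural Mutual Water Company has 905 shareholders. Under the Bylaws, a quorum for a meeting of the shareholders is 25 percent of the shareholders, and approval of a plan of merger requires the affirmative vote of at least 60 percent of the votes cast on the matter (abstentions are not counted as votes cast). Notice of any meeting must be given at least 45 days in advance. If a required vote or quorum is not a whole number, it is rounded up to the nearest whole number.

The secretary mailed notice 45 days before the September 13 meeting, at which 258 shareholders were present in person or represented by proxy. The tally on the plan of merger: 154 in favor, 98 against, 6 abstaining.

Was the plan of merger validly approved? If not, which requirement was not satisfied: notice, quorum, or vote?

Valid — all requirements satisfied.

Notice: 45 days given; 45 required. Satisfied.
Quorum: 25% of 905 = 226.25, rounded up to 227; 258 present. Satisfied.
Vote: requires three-fifths of the votes cast (258 − 6 abstaining = 252); 3/5 of 252 = 151.20, rounded up to 152, so 152 needed; 154 in favor. Satisfied.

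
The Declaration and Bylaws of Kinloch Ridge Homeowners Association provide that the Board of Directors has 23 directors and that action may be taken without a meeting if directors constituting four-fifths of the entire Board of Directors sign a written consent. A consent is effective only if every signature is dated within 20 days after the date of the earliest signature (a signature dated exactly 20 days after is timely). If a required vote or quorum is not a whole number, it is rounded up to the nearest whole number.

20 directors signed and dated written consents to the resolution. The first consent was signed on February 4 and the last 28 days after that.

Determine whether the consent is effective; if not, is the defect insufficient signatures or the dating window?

Not effective — dating-window requirement not satisfied.

Signatures required: four-fifths of 23 — 4/5 of 23 = 18.40, rounded up to 19, so 19 needed; 20 signed. Sufficient.
Dating window: the latest signature is 28 days after the earliest; the limit is 20 days. Outside the window.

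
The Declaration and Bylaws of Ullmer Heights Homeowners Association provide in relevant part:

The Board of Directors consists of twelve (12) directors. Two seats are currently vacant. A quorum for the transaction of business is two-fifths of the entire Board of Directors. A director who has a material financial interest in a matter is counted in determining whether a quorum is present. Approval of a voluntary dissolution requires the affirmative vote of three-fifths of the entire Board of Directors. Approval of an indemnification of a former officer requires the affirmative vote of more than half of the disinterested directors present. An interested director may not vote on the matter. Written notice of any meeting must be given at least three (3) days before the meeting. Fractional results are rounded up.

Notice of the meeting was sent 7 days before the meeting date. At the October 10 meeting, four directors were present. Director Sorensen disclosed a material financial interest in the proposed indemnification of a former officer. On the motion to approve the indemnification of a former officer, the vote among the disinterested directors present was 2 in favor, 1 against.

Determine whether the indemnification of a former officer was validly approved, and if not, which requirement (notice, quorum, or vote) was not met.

Notice: 7 days given; 3 required (7 ≥ 3). Satisfied.
Quorum: 4 present (interested directors count toward quorum); quorum is 5. Not satisfied.
Vote: the indemnification of a former officer requires a majority of the disinterested directors present (4 − 1 = 3). A majority of 3 is 2, so 2 affirmative votes are needed; 2 voted in favor. Satisfied. (Moot — without a quorum no business can be validly transacted.)

Invalid — quorum requirement not satisfied.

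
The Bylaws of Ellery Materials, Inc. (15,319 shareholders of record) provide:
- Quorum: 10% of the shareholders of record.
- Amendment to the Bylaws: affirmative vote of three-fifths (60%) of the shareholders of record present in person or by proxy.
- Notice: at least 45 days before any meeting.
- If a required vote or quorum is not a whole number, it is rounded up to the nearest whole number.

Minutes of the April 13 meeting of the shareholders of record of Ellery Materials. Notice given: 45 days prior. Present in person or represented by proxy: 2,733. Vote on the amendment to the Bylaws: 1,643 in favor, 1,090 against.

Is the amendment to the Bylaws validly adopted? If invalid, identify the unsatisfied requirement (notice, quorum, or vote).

Notice: 45 days given; 45 required. Satisfied.
Quorum: 10% of 15,319 = 1,531.90, rounded up to 1,532; 2,733 present. Satisfied.
Vote: requires three-fifths of those present (2,733); 3/5 of 2733 = 1639.80, rounded up to 1640, so 1,640 needed; 1,643 in favor. Satisfied.

Valid — all requirements satisfied.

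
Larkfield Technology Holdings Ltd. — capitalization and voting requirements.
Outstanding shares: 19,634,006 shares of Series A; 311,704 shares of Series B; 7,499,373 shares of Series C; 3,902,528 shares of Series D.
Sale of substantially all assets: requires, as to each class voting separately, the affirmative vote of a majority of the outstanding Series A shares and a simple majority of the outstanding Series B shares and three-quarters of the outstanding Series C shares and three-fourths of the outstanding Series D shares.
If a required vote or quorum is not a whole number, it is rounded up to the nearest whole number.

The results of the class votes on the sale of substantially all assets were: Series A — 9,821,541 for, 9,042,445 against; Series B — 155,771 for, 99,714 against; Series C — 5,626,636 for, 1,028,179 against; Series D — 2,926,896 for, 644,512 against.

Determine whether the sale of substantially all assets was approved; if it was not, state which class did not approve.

Series A: a majority of 19634006 is 9817004; 9,817,004 required, 9,821,541 in favor — approved.
Series B: a majority of 311704 is 155853; 155,853 required, 155,771 in favor — not approved.
Series C: 3/4 of 7499373 = 5624529.75, rounded up to 5624530; 5,624,530 required, 5,626,636 in favor — approved.
Series D: 3/4 of 3902528 = 2926896; 2,926,896 required, 2,926,896 in favor — approved.

Not approved — the Series B shares did not give the required vote.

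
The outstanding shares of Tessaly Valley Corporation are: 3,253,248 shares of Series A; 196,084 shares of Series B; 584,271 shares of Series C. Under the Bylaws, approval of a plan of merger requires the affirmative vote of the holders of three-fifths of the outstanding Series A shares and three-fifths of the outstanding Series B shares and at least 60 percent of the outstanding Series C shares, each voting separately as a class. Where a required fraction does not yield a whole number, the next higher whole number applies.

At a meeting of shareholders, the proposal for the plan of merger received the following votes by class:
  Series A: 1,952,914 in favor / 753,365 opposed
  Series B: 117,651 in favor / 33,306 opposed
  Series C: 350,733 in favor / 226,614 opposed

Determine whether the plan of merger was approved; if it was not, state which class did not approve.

Approved — every class gave the required vote.

Series A: 3/5 of 3253248 = 1951948.80, rounded up to 1951949; 1,951,949 required, 1,952,914 in favor — approved.
Series B: 3/5 of 196084 = 117650.40, rounded up to 117651; 117,651 required, 117,651 in favor — approved.
Series C: 3/5 of 584271 = 350562.60, rounded up to 350563; 350,563 required, 350,733 in favor — approved.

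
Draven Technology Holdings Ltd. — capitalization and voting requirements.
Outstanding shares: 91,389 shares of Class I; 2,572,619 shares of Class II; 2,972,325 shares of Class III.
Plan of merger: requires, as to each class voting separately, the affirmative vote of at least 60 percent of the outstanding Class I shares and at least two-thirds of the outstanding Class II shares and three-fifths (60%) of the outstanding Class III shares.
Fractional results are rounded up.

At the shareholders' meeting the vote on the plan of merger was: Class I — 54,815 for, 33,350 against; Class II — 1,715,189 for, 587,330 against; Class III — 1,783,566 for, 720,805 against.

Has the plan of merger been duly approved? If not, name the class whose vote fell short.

Not approved — the Class I shares did not give the required vote.

Class I: 3/5 of 91389 = 54833.40, rounded up to 54834; 54,834 required, 54,815 in favor — not approved.
Class II: 2/3 of 2572619 = 1715079.33, rounded up to 1715080; 1,715,080 required, 1,715,189 in favor — approved.
Class III: 3/5 of 2972325 = 1783395; 1,783,395 required, 1,783,566 in favor — approved.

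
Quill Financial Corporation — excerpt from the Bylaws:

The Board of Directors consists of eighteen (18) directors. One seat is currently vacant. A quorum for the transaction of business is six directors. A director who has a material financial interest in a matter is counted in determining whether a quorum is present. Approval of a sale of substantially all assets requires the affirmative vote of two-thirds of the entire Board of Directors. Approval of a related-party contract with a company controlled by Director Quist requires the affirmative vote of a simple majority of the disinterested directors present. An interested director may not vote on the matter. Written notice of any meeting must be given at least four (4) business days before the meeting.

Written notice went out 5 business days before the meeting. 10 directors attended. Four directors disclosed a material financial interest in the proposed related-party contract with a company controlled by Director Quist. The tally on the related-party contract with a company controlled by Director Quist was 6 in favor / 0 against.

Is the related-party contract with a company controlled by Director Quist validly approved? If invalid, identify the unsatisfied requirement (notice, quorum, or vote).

Valid — all requirements satisfied.

Notice: 5 business days given; 4 required (5 ≥ 4). Satisfied.
Quorum: 10 present (interested directors count toward quorum); quorum is 6. Satisfied.
Vote: the related-party contract with a company controlled by Director Quist requires a majority of the disinterested directors present (10 − 4 = 6). A majority of 6 is 4, so 4 affirmative votes are needed; 6 voted in favor. Satisfied.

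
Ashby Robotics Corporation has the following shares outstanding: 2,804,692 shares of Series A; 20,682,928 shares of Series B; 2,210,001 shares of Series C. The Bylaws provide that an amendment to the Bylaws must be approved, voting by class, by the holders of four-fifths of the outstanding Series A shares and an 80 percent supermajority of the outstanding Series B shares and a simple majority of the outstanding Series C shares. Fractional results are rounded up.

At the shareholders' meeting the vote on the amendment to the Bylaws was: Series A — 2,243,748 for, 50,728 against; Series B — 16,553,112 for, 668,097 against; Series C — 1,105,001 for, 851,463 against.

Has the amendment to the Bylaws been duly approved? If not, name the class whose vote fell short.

Series A: 4/5 of 2804692 = 2243753.60, rounded up to 2243754; 2,243,754 required, 2,243,748 in favor — not approved.
Series B: 4/5 of 20682928 = 16546342.40, rounded up to 16546343; 16,546,343 required, 16,553,112 in favor — approved.
Series C: a majority of 2210001 is 1105001; 1,105,001 required, 1,105,001 in favor — approved.

Not approved — the Series A shares did not give the required vote.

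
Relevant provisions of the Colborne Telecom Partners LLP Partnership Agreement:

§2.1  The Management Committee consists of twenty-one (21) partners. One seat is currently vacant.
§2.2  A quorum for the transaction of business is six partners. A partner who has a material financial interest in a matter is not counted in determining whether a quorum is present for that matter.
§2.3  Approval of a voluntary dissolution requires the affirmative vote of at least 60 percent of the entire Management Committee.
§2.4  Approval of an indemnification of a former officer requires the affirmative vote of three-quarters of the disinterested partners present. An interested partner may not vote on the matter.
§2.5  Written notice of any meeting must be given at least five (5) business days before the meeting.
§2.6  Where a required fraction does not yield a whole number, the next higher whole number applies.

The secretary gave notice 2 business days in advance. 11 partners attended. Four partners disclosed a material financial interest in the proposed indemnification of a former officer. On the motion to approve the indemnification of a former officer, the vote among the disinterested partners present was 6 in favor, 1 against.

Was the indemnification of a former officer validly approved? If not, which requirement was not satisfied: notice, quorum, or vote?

Notice: 2 business days given; 5 required (2 < 5). Not satisfied.
Quorum: 11 present, but the 4 interested partners do not count, leaving 7. Quorum is 6. Satisfied.
Vote: the indemnification of a former officer requires three-fourths of the disinterested partners present (11 − 4 = 7). 3/4 of 7 = 5.25, rounded up to 6, so 6 affirmative votes are needed; 6 voted in favor. Satisfied.

Invalid — notice requirement not satisfied.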